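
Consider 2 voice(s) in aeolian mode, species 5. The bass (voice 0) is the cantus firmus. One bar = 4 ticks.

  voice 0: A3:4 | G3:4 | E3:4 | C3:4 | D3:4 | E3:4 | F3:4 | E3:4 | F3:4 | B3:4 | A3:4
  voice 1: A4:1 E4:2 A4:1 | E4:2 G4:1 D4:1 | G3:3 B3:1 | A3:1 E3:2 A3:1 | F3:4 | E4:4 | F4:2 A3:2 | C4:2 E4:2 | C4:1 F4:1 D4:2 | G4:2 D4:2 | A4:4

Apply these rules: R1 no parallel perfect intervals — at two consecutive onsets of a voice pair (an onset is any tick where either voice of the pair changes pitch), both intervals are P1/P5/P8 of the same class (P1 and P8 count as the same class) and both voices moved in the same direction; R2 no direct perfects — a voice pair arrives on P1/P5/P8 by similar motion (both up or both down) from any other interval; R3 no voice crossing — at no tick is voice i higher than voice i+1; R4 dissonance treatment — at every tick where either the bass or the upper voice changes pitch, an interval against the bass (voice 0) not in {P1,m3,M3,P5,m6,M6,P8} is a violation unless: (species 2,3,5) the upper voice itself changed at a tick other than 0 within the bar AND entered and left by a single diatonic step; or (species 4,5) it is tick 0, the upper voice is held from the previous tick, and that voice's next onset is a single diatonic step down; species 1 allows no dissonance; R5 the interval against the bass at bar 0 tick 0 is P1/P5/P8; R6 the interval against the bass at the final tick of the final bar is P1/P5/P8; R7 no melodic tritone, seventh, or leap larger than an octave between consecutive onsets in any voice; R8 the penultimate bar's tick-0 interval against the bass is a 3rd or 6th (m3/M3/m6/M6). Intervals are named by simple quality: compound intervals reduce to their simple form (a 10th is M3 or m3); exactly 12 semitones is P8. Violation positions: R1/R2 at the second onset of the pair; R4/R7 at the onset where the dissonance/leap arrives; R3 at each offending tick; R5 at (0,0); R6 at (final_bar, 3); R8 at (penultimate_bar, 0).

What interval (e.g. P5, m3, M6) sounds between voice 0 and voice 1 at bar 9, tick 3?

m3

voice 0=B3 voice 1=D4 -> m3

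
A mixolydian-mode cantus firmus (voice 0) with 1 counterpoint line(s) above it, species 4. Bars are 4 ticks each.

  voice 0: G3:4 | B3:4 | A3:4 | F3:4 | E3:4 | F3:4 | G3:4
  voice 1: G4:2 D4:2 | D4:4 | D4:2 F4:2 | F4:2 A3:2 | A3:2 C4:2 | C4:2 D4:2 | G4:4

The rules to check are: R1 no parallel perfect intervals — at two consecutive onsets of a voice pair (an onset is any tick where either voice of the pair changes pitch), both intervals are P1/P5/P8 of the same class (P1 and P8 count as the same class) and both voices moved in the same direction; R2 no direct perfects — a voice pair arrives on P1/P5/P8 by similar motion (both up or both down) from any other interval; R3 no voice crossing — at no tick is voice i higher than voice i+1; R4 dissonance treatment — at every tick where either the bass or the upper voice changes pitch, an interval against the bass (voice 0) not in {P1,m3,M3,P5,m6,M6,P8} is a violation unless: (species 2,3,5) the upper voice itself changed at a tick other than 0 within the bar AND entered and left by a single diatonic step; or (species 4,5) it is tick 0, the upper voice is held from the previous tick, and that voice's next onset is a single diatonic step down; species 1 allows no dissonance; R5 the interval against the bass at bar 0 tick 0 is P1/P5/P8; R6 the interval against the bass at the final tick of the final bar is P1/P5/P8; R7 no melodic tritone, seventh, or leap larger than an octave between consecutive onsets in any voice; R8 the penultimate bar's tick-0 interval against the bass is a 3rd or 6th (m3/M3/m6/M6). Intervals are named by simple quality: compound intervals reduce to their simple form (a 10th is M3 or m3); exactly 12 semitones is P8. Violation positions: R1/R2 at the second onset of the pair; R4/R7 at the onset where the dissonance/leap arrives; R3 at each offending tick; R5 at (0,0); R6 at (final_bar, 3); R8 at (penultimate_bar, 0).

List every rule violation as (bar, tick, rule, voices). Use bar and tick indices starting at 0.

bar 0: v0=G3 v1=G4 downbeat P8
bar 1: v0=B3 v1=D4 downbeat m3
bar 2: v0=A3 v1=D4 downbeat P4
bar 3: v0=F3 v1=F4 downbeat P8
bar 4: v0=E3 v1=A3 downbeat P4
bar 5: v0=F3 v1=C4 downbeat P5
bar 6: v0=G3 v1=G4 downbeat P8
  -> R4 @ bar 2 tick 0 v(0, 1): A3/D4 P4 untreated
  -> R4 @ bar 4 tick 0 v(0, 1): E3/A3 P4 untreated
  -> R8 @ bar 5 tick 0 v(0, 1): penult P5 not 3rd/6th
  -> R2 @ bar 6 tick 0 v(0, 1): F3/D4 M6 -> G3/G4 P8 similar

(2, 0, R4, (0, 1))
(4, 0, R4, (0, 1))
(5, 0, R8, (0, 1))
(6, 0, R2, (0, 1))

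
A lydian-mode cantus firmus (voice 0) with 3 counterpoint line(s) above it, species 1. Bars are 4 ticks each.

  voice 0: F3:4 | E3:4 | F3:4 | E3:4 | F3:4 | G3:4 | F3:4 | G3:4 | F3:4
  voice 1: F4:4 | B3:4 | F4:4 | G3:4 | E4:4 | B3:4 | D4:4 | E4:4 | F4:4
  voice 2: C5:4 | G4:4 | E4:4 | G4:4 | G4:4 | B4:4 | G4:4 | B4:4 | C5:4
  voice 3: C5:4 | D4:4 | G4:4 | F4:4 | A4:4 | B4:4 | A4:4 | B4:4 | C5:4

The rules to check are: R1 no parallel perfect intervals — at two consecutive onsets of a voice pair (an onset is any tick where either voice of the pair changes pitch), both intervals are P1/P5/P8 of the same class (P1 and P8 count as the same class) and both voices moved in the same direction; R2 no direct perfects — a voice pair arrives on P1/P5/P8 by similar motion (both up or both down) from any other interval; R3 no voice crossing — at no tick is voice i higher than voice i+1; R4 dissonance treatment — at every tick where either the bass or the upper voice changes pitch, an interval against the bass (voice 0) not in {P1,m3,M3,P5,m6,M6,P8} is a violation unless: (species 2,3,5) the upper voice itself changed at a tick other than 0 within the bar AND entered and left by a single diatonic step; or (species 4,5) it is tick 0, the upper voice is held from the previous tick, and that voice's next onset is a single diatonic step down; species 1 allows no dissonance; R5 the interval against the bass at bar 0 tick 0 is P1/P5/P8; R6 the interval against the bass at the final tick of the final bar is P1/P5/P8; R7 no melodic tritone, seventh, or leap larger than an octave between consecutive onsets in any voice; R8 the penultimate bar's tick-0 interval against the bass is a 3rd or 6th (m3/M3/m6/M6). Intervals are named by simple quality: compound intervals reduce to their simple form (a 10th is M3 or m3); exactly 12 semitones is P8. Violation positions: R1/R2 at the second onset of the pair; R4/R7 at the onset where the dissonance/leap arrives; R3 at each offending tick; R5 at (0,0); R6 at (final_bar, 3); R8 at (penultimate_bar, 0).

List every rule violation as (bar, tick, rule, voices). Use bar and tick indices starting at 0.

(1, 0, R2, (0, 1))
(1, 0, R3, (2, 3))
(1, 0, R4, (0, 3))
(1, 0, R7, (1,))
(1, 0, R7, (3,))
(1, 1, R3, (2, 3))
(1, 2, R3, (2, 3))
(1, 3, R3, (2, 3))
(2, 0, R2, (0, 1))
(2, 0, R3, (1, 2))
(2, 0, R4, (0, 2))
(2, 0, R4, (0, 3))
(2, 0, R7, (1,))
(2, 1, R3, (1, 2))
(2, 2, R3, (1, 2))
(2, 3, R3, (1, 2))
(3, 0, R3, (2, 3))
(3, 0, R4, (0, 3))
(3, 0, R7, (1,))
(3, 1, R3, (2, 3))
(3, 2, R3, (2, 3))
(3, 3, R3, (2, 3))
(4, 0, R4, (0, 1))
(4, 0, R4, (0, 2))
(5, 0, R2, (2, 3))
(6, 0, R4, (0, 2))
(7, 0, R1, (1, 3))
(7, 0, R2, (1, 2))
(7, 0, R2, (2, 3))
(8, 0, R1, (1, 2))
(8, 0, R1, (1, 3))
(8, 0, R1, (2, 3))

bar 0: v0=F3 v1=F4 v2=C5 v3=C5 downbeat P5
bar 1: v0=E3 v1=B3 v2=G4 v3=D4 downbeat m7
bar 2: v0=F3 v1=F4 v2=E4 v3=G4 downbeat M2
bar 3: v0=E3 v1=G3 v2=G4 v3=F4 downbeat m2
bar 4: v0=F3 v1=E4 v2=G4 v3=A4 downbeat M3
bar 5: v0=G3 v1=B3 v2=B4 v3=B4 downbeat M3
bar 6: v0=F3 v1=D4 v2=G4 v3=A4 downbeat M3
bar 7: v0=G3 v1=E4 v2=B4 v3=B4 downbeat M3
bar 8: v0=F3 v1=F4 v2=C5 v3=C5 downbeat P5
  -> R2 @ bar 1 tick 0 v(0, 1): F3/F4 P8 -> E3/B3 P5 similar
  -> R3 @ bar 1 tick 0 v(2, 3): G4 above D4
  -> R4 @ bar 1 tick 0 v(0, 3): E3/D4 m7 untreated
  -> R7 @ bar 1 tick 0 v(1,): F4->B3 leap 6st
  -> R7 @ bar 1 tick 0 v(3,): C5->D4 leap 10st
  -> R3 @ bar 1 tick 1 v(2, 3): G4 above D4
  -> R3 @ bar 1 tick 2 v(2, 3): G4 above D4
  -> R3 @ bar 1 tick 3 v(2, 3): G4 above D4
  -> R2 @ bar 2 tick 0 v(0, 1): E3/B3 P5 -> F3/F4 P8 similar
  -> R3 @ bar 2 tick 0 v(1, 2): F4 above E4
  -> R4 @ bar 2 tick 0 v(0, 2): F3/E4 M7 untreated
  -> R4 @ bar 2 tick 0 v(0, 3): F3/G4 M2 untreated
  -> R7 @ bar 2 tick 0 v(1,): B3->F4 leap 6st
  -> R3 @ bar 2 tick 1 v(1, 2): F4 above E4
  -> R3 @ bar 2 tick 2 v(1, 2): F4 above E4
  -> R3 @ bar 2 tick 3 v(1, 2): F4 above E4
  -> R3 @ bar 3 tick 0 v(2, 3): G4 above F4
  -> R4 @ bar 3 tick 0 v(0, 3): E3/F4 m2 untreated
  -> R7 @ bar 3 tick 0 v(1,): F4->G3 leap 10st
  -> R3 @ bar 3 tick 1 v(2, 3): G4 above F4
  -> R3 @ bar 3 tick 2 v(2, 3): G4 above F4
  -> R3 @ bar 3 tick 3 v(2, 3): G4 above F4
  -> R4 @ bar 4 tick 0 v(0, 1): F3/E4 M7 untreated
  -> R4 @ bar 4 tick 0 v(0, 2): F3/G4 M2 untreated
  -> R2 @ bar 5 tick 0 v(2, 3): G4/A4 M2 -> B4/B4 P1 similar
  -> R4 @ bar 6 tick 0 v(0, 2): F3/G4 M2 untreated
  -> R1 @ bar 7 tick 0 v(1, 3): D4/A4 P5 -> E4/B4 P5 similar
  -> R2 @ bar 7 tick 0 v(1, 2): D4/G4 P4 -> E4/B4 P5 similar
  -> R2 @ bar 7 tick 0 v(2, 3): G4/A4 M2 -> B4/B4 P1 similar
  -> R1 @ bar 8 tick 0 v(1, 2): E4/B4 P5 -> F4/C5 P5 similar
  -> R1 @ bar 8 tick 0 v(1, 3): E4/B4 P5 -> F4/C5 P5 similar
  -> R1 @ bar 8 tick 0 v(2, 3): B4/B4 P1 -> C5/C5 P1 similar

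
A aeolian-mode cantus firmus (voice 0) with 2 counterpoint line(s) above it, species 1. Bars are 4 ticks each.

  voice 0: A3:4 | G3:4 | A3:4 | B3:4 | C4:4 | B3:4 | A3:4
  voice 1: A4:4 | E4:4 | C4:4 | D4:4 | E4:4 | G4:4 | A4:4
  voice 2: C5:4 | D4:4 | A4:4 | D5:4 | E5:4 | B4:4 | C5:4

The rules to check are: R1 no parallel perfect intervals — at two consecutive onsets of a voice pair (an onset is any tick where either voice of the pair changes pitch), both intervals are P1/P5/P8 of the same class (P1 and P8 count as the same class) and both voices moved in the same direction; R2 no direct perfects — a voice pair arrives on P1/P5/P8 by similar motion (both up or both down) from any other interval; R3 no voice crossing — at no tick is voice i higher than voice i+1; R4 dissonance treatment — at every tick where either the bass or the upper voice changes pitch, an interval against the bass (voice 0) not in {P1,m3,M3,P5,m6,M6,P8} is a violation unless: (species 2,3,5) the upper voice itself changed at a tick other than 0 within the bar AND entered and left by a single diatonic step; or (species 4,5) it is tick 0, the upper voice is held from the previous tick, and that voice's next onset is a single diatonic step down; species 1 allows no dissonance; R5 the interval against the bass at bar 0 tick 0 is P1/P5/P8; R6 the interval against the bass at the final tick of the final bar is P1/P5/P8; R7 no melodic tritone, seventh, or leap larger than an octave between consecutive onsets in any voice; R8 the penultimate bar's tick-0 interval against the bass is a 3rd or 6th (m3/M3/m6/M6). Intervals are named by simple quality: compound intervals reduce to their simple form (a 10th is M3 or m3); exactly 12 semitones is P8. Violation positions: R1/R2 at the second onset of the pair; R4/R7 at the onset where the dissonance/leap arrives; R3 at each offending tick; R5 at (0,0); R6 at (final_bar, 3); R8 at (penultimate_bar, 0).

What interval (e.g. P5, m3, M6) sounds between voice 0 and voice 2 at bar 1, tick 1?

P5

voice 0=G3 voice 2=D4 -> P5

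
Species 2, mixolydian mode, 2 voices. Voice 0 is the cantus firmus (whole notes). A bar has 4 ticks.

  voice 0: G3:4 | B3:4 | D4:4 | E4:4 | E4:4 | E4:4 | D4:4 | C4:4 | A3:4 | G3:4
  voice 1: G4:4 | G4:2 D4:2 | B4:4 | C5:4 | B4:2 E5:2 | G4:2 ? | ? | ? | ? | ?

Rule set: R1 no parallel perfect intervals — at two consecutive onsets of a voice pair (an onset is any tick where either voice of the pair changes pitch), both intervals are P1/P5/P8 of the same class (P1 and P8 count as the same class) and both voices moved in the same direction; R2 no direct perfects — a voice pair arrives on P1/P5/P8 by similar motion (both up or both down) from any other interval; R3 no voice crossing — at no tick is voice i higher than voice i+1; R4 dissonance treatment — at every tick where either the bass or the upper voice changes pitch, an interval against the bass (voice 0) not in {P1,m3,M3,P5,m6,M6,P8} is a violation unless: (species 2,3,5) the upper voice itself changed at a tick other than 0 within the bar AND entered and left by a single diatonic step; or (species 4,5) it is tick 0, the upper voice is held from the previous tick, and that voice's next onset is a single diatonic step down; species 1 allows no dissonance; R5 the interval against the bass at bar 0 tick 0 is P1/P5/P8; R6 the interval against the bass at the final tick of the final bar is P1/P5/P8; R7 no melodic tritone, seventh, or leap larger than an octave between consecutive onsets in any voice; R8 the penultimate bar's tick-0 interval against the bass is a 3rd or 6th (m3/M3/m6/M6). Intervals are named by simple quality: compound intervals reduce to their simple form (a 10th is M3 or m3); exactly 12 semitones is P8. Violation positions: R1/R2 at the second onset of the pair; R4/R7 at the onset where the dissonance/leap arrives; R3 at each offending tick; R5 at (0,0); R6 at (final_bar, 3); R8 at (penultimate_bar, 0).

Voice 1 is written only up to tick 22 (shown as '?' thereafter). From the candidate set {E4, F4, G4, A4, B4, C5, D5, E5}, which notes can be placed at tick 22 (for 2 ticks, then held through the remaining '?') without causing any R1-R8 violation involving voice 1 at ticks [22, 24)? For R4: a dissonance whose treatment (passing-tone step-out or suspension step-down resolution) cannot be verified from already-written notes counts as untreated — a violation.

E4: legal
F4: violates R4
G4: legal
A4: violates R4
B4: legal
C5: legal
D5: violates R4
E5: legal

{B4, C5, E4, E5, G4}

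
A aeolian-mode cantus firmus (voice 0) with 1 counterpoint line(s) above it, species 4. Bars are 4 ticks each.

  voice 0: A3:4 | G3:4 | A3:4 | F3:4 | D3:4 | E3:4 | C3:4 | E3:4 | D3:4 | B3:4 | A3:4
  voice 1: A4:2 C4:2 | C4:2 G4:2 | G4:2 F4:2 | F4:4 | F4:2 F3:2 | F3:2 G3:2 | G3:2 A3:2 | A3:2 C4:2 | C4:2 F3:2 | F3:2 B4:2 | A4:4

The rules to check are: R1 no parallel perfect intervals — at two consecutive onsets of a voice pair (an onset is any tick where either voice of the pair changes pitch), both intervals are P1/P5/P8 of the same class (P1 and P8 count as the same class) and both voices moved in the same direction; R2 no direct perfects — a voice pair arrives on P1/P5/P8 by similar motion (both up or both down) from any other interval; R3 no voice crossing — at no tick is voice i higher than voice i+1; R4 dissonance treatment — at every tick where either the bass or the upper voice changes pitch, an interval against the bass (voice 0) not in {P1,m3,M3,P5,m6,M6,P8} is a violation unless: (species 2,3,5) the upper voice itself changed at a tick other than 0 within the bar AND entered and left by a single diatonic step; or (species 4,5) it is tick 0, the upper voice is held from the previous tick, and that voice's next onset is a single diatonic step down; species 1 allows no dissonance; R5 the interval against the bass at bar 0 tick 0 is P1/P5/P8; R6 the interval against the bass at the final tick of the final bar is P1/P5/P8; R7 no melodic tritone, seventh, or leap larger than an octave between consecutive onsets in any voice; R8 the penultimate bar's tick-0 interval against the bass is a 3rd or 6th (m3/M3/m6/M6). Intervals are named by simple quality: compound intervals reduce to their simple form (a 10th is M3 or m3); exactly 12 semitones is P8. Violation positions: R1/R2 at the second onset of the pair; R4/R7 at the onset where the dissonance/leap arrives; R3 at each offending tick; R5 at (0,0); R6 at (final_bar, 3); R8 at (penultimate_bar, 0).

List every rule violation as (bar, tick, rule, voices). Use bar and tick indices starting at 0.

bar 0: v0=A3 v1=A4 downbeat P8
bar 1: v0=G3 v1=C4 downbeat P4
bar 2: v0=A3 v1=G4 downbeat m7
bar 3: v0=F3 v1=F4 downbeat P8
bar 4: v0=D3 v1=F4 downbeat m3
bar 5: v0=E3 v1=F3 downbeat m2
bar 6: v0=C3 v1=G3 downbeat P5
bar 7: v0=E3 v1=A3 downbeat P4
bar 8: v0=D3 v1=C4 downbeat m7
bar 9: v0=B3 v1=F3 downbeat TT
bar 10: v0=A3 v1=A4 downbeat P8
  -> R4 @ bar 1 tick 0 v(0, 1): G3/C4 P4 untreated
  -> R4 @ bar 5 tick 0 v(0, 1): E3/F3 m2 untreated
  -> R4 @ bar 7 tick 0 v(0, 1): E3/A3 P4 untreated
  -> R4 @ bar 8 tick 0 v(0, 1): D3/C4 m7 untreated
  -> R3 @ bar 9 tick 0 v(0, 1): B3 above F3
  -> R4 @ bar 9 tick 0 v(0, 1): B3/F3 TT untreated
  -> R8 @ bar 9 tick 0 v(0, 1): penult TT not 3rd/6th
  -> R3 @ bar 9 tick 1 v(0, 1): B3 above F3
  -> R7 @ bar 9 tick 2 v(1,): F3->B4 leap 18st
  -> R1 @ bar 10 tick 0 v(0, 1): B3/B4 P8 -> A3/A4 P8 similar

(1, 0, R4, (0, 1))
(5, 0, R4, (0, 1))
(7, 0, R4, (0, 1))
(8, 0, R4, (0, 1))
(9, 0, R3, (0, 1))
(9, 0, R4, (0, 1))
(9, 0, R8, (0, 1))
(9, 1, R3, (0, 1))
(9, 2, R7, (1,))
(10, 0, R1, (0, 1))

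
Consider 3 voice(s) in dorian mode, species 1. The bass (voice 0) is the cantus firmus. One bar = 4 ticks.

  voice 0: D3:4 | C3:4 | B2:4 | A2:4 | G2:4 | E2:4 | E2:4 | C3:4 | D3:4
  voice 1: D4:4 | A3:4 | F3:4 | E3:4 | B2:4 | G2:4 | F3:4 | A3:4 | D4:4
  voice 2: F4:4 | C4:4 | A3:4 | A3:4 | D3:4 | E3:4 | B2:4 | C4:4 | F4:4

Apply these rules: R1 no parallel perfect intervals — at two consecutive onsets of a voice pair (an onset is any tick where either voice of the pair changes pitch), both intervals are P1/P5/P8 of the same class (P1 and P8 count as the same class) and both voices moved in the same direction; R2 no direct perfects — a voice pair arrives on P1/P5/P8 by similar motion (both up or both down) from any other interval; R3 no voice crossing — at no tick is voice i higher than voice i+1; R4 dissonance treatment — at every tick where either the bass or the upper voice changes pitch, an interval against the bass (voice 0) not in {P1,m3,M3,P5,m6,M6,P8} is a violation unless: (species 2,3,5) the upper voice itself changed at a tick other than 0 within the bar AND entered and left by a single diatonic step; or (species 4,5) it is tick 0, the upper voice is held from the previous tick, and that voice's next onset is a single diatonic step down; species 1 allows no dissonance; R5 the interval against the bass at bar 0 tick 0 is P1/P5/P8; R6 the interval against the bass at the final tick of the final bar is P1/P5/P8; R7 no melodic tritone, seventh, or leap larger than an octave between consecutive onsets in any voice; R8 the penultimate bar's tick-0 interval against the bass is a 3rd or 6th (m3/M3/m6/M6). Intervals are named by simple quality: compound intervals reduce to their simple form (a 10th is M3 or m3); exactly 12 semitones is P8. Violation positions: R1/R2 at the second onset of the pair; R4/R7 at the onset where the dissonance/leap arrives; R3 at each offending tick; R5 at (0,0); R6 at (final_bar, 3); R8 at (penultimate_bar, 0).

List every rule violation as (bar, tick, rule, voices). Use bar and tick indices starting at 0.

bar 0: v0=D3 v1=D4 v2=F4 downbeat m3
bar 1: v0=C3 v1=A3 v2=C4 downbeat P8
bar 2: v0=B2 v1=F3 v2=A3 downbeat m7
bar 3: v0=A2 v1=E3 v2=A3 downbeat P8
bar 4: v0=G2 v1=B2 v2=D3 downbeat P5
bar 5: v0=E2 v1=G2 v2=E3 downbeat P8
bar 6: v0=E2 v1=F3 v2=B2 downbeat P5
bar 7: v0=C3 v1=A3 v2=C4 downbeat P8
bar 8: v0=D3 v1=D4 v2=F4 downbeat m3
  -> R5 @ bar 0 tick 0 v(0, 2): opens on m3
  -> R2 @ bar 1 tick 0 v(0, 2): D3/F4 m3 -> C3/C4 P8 similar
  -> R4 @ bar 2 tick 0 v(0, 1): B2/F3 TT untreated
  -> R4 @ bar 2 tick 0 v(0, 2): B2/A3 m7 untreated
  -> R2 @ bar 3 tick 0 v(0, 1): B2/F3 TT -> A2/E3 P5 similar
  -> R2 @ bar 4 tick 0 v(0, 2): A2/A3 P8 -> G2/D3 P5 similar
  -> R3 @ bar 6 tick 0 v(1, 2): F3 above B2
  -> R4 @ bar 6 tick 0 v(0, 1): E2/F3 m2 untreated
  -> R7 @ bar 6 tick 0 v(1,): G2->F3 leap 10st
  -> R3 @ bar 6 tick 1 v(1, 2): F3 above B2
  -> R3 @ bar 6 tick 2 v(1, 2): F3 above B2
  -> R3 @ bar 6 tick 3 v(1, 2): F3 above B2
  -> R2 @ bar 7 tick 0 v(0, 2): E2/B2 P5 -> C3/C4 P8 similar
  -> R7 @ bar 7 tick 0 v(2,): B2->C4 leap 13st
  -> R8 @ bar 7 tick 0 v(0, 2): penult P8 not 3rd/6th
  -> R2 @ bar 8 tick 0 v(0, 1): C3/A3 M6 -> D3/D4 P8 similar
  -> R6 @ bar 8 tick 3 v(0, 2): closes on m3

(0, 0, R5, (0, 2))
(1, 0, R2, (0, 2))
(2, 0, R4, (0, 1))
(2, 0, R4, (0, 2))
(3, 0, R2, (0, 1))
(4, 0, R2, (0, 2))
(6, 0, R3, (1, 2))
(6, 0, R4, (0, 1))
(6, 0, R7, (1,))
(6, 1, R3, (1, 2))
(6, 2, R3, (1, 2))
(6, 3, R3, (1, 2))
(7, 0, R2, (0, 2))
(7, 0, R7, (2,))
(7, 0, R8, (0, 2))
(8, 0, R2, (0, 1))
(8, 3, R6, (0, 2))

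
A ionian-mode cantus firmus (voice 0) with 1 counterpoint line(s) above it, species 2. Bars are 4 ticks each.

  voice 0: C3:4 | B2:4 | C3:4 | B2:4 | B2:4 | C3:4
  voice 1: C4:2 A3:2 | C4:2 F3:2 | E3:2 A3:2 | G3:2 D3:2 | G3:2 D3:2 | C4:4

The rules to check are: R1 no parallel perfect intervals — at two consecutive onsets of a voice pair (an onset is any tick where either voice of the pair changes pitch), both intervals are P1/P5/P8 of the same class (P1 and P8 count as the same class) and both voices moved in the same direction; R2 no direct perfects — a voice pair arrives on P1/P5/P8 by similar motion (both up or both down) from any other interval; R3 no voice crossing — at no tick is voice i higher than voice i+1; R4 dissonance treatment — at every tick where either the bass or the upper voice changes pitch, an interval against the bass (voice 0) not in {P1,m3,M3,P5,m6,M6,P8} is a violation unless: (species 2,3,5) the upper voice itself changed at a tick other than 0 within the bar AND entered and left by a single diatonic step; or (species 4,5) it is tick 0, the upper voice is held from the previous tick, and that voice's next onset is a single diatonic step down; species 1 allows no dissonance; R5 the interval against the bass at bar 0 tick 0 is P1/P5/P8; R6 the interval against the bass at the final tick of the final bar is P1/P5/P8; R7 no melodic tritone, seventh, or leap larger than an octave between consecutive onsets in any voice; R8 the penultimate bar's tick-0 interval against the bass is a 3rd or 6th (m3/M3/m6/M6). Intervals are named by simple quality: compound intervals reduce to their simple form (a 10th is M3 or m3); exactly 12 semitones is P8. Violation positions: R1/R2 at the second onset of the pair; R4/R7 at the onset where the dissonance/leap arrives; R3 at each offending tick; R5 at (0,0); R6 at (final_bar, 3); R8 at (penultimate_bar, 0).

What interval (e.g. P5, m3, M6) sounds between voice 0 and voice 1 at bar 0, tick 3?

M6

voice 0=C3 voice 1=A3 -> M6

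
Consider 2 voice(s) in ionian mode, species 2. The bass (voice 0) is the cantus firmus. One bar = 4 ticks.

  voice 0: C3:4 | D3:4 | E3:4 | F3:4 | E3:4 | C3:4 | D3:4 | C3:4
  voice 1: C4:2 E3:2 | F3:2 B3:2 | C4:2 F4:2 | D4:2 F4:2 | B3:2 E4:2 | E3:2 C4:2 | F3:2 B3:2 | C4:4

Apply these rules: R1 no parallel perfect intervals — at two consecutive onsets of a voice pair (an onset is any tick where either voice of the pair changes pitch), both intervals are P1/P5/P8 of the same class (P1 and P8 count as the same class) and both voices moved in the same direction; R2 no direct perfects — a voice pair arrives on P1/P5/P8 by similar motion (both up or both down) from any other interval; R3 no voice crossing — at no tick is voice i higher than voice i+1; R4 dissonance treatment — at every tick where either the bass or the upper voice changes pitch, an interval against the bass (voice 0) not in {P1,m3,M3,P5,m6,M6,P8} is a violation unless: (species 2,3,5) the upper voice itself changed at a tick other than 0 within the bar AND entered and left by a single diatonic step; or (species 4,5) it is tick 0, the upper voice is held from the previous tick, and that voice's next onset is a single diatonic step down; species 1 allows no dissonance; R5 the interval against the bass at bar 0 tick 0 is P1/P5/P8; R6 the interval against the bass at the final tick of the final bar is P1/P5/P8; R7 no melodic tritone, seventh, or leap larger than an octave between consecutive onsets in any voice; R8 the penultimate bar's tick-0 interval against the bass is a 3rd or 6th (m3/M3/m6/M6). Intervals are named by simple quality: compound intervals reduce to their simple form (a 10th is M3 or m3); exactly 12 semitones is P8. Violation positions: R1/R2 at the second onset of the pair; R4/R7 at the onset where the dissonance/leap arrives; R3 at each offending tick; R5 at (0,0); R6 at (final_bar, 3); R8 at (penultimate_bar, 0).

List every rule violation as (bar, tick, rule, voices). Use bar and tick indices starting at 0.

bar 0: v0=C3 v1=C4 downbeat P8
bar 1: v0=D3 v1=F3 downbeat m3
bar 2: v0=E3 v1=C4 downbeat m6
bar 3: v0=F3 v1=D4 downbeat M6
bar 4: v0=E3 v1=B3 downbeat P5
bar 5: v0=C3 v1=E3 downbeat M3
bar 6: v0=D3 v1=F3 downbeat m3
bar 7: v0=C3 v1=C4 downbeat P8
  -> R7 @ bar 1 tick 2 v(1,): F3->B3 leap 6st
  -> R4 @ bar 2 tick 2 v(0, 1): E3/F4 m2 untreated
  -> R2 @ bar 4 tick 0 v(0, 1): F3/F4 P8 -> E3/B3 P5 similar
  -> R7 @ bar 4 tick 0 v(1,): F4->B3 leap 6st
  -> R7 @ bar 6 tick 2 v(1,): F3->B3 leap 6st

(1, 2, R7, (1,))
(2, 2, R4, (0, 1))
(4, 0, R2, (0, 1))
(4, 0, R7, (1,))
(6, 2, R7, (1,))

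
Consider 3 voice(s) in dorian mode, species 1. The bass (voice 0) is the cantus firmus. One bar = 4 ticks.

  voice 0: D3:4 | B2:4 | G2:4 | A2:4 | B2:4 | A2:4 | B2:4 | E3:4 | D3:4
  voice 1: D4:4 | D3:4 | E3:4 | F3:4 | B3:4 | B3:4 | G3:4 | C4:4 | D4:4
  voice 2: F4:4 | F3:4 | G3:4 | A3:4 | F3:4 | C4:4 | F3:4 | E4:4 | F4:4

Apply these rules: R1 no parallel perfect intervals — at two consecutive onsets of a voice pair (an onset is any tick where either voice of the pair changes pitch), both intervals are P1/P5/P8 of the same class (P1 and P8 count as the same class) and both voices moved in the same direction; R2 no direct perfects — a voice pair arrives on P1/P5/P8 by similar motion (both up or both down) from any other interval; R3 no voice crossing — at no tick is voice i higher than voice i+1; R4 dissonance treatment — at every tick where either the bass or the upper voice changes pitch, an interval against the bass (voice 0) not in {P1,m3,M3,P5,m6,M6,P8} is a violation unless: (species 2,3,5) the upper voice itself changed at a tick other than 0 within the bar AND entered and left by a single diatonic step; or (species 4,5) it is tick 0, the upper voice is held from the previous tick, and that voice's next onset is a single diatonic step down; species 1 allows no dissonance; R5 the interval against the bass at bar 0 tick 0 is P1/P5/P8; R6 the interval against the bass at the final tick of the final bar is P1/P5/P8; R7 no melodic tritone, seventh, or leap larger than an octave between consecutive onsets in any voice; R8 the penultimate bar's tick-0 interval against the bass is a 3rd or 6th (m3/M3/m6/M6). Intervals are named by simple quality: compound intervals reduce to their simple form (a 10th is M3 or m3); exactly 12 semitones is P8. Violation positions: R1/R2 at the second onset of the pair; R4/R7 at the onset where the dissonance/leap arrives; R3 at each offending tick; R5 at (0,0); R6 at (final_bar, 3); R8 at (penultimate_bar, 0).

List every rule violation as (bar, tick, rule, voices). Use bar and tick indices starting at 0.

bar 0: v0=D3 v1=D4 v2=F4 downbeat m3
bar 1: v0=B2 v1=D3 v2=F3 downbeat TT
bar 2: v0=G2 v1=E3 v2=G3 downbeat P8
bar 3: v0=A2 v1=F3 v2=A3 downbeat P8
bar 4: v0=B2 v1=B3 v2=F3 downbeat TT
bar 5: v0=A2 v1=B3 v2=C4 downbeat m3
bar 6: v0=B2 v1=G3 v2=F3 downbeat TT
bar 7: v0=E3 v1=C4 v2=E4 downbeat P8
bar 8: v0=D3 v1=D4 v2=F4 downbeat m3
  -> R5 @ bar 0 tick 0 v(0, 2): opens on m3
  -> R4 @ bar 1 tick 0 v(0, 2): B2/F3 TT untreated
  -> R1 @ bar 3 tick 0 v(0, 2): G2/G3 P8 -> A2/A3 P8 similar
  -> R2 @ bar 4 tick 0 v(0, 1): A2/F3 m6 -> B2/B3 P8 similar
  -> R3 @ bar 4 tick 0 v(1, 2): B3 above F3
  -> R4 @ bar 4 tick 0 v(0, 2): B2/F3 TT untreated
  -> R7 @ bar 4 tick 0 v(1,): F3->B3 leap 6st
  -> R3 @ bar 4 tick 1 v(1, 2): B3 above F3
  -> R3 @ bar 4 tick 2 v(1, 2): B3 above F3
  -> R3 @ bar 4 tick 3 v(1, 2): B3 above F3
  -> R4 @ bar 5 tick 0 v(0, 1): A2/B3 M2 untreated
  -> R3 @ bar 6 tick 0 v(1, 2): G3 above F3
  -> R4 @ bar 6 tick 0 v(0, 2): B2/F3 TT untreated
  -> R3 @ bar 6 tick 1 v(1, 2): G3 above F3
  -> R3 @ bar 6 tick 2 v(1, 2): G3 above F3
  -> R3 @ bar 6 tick 3 v(1, 2): G3 above F3
  -> R2 @ bar 7 tick 0 v(0, 2): B2/F3 TT -> E3/E4 P8 similar
  -> R7 @ bar 7 tick 0 v(2,): F3->E4 leap 11st
  -> R8 @ bar 7 tick 0 v(0, 2): penult P8 not 3rd/6th
  -> R6 @ bar 8 tick 3 v(0, 2): closes on m3

(0, 0, R5, (0, 2))
(1, 0, R4, (0, 2))
(3, 0, R1, (0, 2))
(4, 0, R2, (0, 1))
(4, 0, R3, (1, 2))
(4, 0, R4, (0, 2))
(4, 0, R7, (1,))
(4, 1, R3, (1, 2))
(4, 2, R3, (1, 2))
(4, 3, R3, (1, 2))
(5, 0, R4, (0, 1))
(6, 0, R3, (1, 2))
(6, 0, R4, (0, 2))
(6, 1, R3, (1, 2))
(6, 2, R3, (1, 2))
(6, 3, R3, (1, 2))
(7, 0, R2, (0, 2))
(7, 0, R7, (2,))
(7, 0, R8, (0, 2))
(8, 3, R6, (0, 2))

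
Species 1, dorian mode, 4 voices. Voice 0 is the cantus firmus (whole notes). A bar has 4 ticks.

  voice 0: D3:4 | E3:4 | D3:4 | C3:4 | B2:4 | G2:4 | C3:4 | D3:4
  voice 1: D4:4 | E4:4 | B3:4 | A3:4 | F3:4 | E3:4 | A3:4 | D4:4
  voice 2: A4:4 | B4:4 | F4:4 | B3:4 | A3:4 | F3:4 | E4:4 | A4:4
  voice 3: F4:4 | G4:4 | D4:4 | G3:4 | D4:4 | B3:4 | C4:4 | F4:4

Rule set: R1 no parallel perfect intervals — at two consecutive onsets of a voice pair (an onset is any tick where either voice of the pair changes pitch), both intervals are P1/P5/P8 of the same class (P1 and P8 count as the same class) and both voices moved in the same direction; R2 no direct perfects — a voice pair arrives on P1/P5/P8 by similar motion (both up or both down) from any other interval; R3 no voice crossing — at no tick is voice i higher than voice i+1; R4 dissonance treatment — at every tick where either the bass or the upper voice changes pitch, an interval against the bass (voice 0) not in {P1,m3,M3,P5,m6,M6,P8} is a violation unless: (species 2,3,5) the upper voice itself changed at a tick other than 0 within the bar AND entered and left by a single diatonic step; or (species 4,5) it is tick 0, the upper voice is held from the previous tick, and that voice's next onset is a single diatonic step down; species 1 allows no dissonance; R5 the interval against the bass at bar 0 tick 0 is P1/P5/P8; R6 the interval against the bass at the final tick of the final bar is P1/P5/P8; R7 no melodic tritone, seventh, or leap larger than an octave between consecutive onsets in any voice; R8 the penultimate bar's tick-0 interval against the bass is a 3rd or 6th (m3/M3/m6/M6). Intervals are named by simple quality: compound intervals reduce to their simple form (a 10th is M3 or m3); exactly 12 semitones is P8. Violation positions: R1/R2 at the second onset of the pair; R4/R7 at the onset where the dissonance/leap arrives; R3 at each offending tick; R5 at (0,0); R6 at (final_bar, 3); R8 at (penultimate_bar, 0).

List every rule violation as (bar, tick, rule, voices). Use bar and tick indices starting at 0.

(0, 0, R3, (2, 3))
(0, 0, R5, (0, 3))
(0, 1, R3, (2, 3))
(0, 2, R3, (2, 3))
(0, 3, R3, (2, 3))
(1, 0, R1, (0, 1))
(1, 0, R1, (0, 2))
(1, 0, R1, (1, 2))
(1, 0, R3, (2, 3))
(1, 1, R3, (2, 3))
(1, 2, R3, (2, 3))
(1, 3, R3, (2, 3))
(2, 0, R2, (0, 3))
(2, 0, R3, (2, 3))
(2, 0, R7, (2,))
(2, 1, R3, (2, 3))
(2, 2, R3, (2, 3))
(2, 3, R3, (2, 3))
(3, 0, R2, (0, 3))
(3, 0, R3, (2, 3))
(3, 0, R4, (0, 2))
(3, 0, R7, (2,))
(3, 1, R3, (2, 3))
(3, 2, R3, (2, 3))
(3, 3, R3, (2, 3))
(4, 0, R4, (0, 1))
(4, 0, R4, (0, 2))
(5, 0, R2, (1, 3))
(5, 0, R4, (0, 2))
(6, 0, R2, (0, 3))
(6, 0, R2, (1, 2))
(6, 0, R3, (2, 3))
(6, 0, R7, (2,))
(6, 0, R8, (0, 3))
(6, 1, R3, (2, 3))
(6, 2, R3, (2, 3))
(6, 3, R3, (2, 3))
(7, 0, R1, (1, 2))
(7, 0, R2, (0, 1))
(7, 0, R2, (0, 2))
(7, 0, R3, (2, 3))
(7, 1, R3, (2, 3))
(7, 2, R3, (2, 3))
(7, 3, R3, (2, 3))
(7, 3, R6, (0, 3))

bar 0: v0=D3 v1=D4 v2=A4 v3=F4 downbeat m3
bar 1: v0=E3 v1=E4 v2=B4 v3=G4 downbeat m3
bar 2: v0=D3 v1=B3 v2=F4 v3=D4 downbeat P8
bar 3: v0=C3 v1=A3 v2=B3 v3=G3 downbeat P5
bar 4: v0=B2 v1=F3 v2=A3 v3=D4 downbeat m3
bar 5: v0=G2 v1=E3 v2=F3 v3=B3 downbeat M3
bar 6: v0=C3 v1=A3 v2=E4 v3=C4 downbeat P8
bar 7: v0=D3 v1=D4 v2=A4 v3=F4 downbeat m3
  -> R3 @ bar 0 tick 0 v(2, 3): A4 above F4
  -> R5 @ bar 0 tick 0 v(0, 3): opens on m3
  -> R3 @ bar 0 tick 1 v(2, 3): A4 above F4
  -> R3 @ bar 0 tick 2 v(2, 3): A4 above F4
  -> R3 @ bar 0 tick 3 v(2, 3): A4 above F4
  -> R1 @ bar 1 tick 0 v(0, 1): D3/D4 P8 -> E3/E4 P8 similar
  -> R1 @ bar 1 tick 0 v(0, 2): D3/A4 P5 -> E3/B4 P5 similar
  -> R1 @ bar 1 tick 0 v(1, 2): D4/A4 P5 -> E4/B4 P5 similar
  -> R3 @ bar 1 tick 0 v(2, 3): B4 above G4
  -> R3 @ bar 1 tick 1 v(2, 3): B4 above G4
  -> R3 @ bar 1 tick 2 v(2, 3): B4 above G4
  -> R3 @ bar 1 tick 3 v(2, 3): B4 above G4
  -> R2 @ bar 2 tick 0 v(0, 3): E3/G4 m3 -> D3/D4 P8 similar
  -> R3 @ bar 2 tick 0 v(2, 3): F4 above D4
  -> R7 @ bar 2 tick 0 v(2,): B4->F4 leap 6st
  -> R3 @ bar 2 tick 1 v(2, 3): F4 above D4
  -> R3 @ bar 2 tick 2 v(2, 3): F4 above D4
  -> R3 @ bar 2 tick 3 v(2, 3): F4 above D4
  -> R2 @ bar 3 tick 0 v(0, 3): D3/D4 P8 -> C3/G3 P5 similar
  -> R3 @ bar 3 tick 0 v(2, 3): B3 above G3
  -> R4 @ bar 3 tick 0 v(0, 2): C3/B3 M7 untreated
  -> R7 @ bar 3 tick 0 v(2,): F4->B3 leap 6st
  -> R3 @ bar 3 tick 1 v(2, 3): B3 above G3
  -> R3 @ bar 3 tick 2 v(2, 3): B3 above G3
  -> R3 @ bar 3 tick 3 v(2, 3): B3 above G3
  -> R4 @ bar 4 tick 0 v(0, 1): B2/F3 TT untreated
  -> R4 @ bar 4 tick 0 v(0, 2): B2/A3 m7 untreated
  -> R2 @ bar 5 tick 0 v(1, 3): F3/D4 M6 -> E3/B3 P5 similar
  -> R4 @ bar 5 tick 0 v(0, 2): G2/F3 m7 untreated
  -> R2 @ bar 6 tick 0 v(0, 3): G2/B3 M3 -> C3/C4 P8 similar
  -> R2 @ bar 6 tick 0 v(1, 2): E3/F3 m2 -> A3/E4 P5 similar
  -> R3 @ bar 6 tick 0 v(2, 3): E4 above C4
  -> R7 @ bar 6 tick 0 v(2,): F3->E4 leap 11st
  -> R8 @ bar 6 tick 0 v(0, 3): penult P8 not 3rd/6th
  -> R3 @ bar 6 tick 1 v(2, 3): E4 above C4
  -> R3 @ bar 6 tick 2 v(2, 3): E4 above C4
  -> R3 @ bar 6 tick 3 v(2, 3): E4 above C4
  -> R1 @ bar 7 tick 0 v(1, 2): A3/E4 P5 -> D4/A4 P5 similar
  -> R2 @ bar 7 tick 0 v(0, 1): C3/A3 M6 -> D3/D4 P8 similar
  -> R2 @ bar 7 tick 0 v(0, 2): C3/E4 M3 -> D3/A4 P5 similar
  -> R3 @ bar 7 tick 0 v(2, 3): A4 above F4
  -> R3 @ bar 7 tick 1 v(2, 3): A4 above F4
  -> R3 @ bar 7 tick 2 v(2, 3): A4 above F4
  -> R3 @ bar 7 tick 3 v(2, 3): A4 above F4
  -> R6 @ bar 7 tick 3 v(0, 3): closes on m3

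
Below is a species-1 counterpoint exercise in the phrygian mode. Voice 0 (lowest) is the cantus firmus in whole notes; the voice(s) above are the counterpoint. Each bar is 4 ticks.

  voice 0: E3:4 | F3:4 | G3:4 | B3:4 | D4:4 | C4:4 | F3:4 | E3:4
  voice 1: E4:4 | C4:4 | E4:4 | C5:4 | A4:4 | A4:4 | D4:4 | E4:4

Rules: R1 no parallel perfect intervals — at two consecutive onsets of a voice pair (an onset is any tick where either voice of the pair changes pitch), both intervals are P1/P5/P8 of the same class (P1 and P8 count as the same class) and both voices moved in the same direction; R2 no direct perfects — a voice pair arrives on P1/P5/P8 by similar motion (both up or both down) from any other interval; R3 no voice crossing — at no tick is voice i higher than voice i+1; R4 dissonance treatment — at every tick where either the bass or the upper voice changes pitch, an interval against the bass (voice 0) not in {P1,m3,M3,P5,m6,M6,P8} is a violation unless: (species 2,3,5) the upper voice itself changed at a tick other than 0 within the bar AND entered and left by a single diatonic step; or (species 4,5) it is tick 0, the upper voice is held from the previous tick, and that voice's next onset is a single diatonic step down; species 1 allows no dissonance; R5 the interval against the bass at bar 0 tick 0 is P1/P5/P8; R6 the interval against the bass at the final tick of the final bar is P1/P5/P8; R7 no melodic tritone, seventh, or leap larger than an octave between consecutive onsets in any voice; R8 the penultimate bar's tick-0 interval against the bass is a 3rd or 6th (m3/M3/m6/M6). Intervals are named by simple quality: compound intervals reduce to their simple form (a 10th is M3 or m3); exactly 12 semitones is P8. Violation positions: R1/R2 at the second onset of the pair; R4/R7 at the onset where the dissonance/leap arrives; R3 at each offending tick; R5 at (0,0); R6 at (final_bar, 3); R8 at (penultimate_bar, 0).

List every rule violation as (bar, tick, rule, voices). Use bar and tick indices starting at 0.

(3, 0, R4, (0, 1))

bar 0: v0=E3 v1=E4 downbeat P8
bar 1: v0=F3 v1=C4 downbeat P5
bar 2: v0=G3 v1=E4 downbeat M6
bar 3: v0=B3 v1=C5 downbeat m2
bar 4: v0=D4 v1=A4 downbeat P5
bar 5: v0=C4 v1=A4 downbeat M6
bar 6: v0=F3 v1=D4 downbeat M6
bar 7: v0=E3 v1=E4 downbeat P8
  -> R4 @ bar 3 tick 0 v(0, 1): B3/C5 m2 untreated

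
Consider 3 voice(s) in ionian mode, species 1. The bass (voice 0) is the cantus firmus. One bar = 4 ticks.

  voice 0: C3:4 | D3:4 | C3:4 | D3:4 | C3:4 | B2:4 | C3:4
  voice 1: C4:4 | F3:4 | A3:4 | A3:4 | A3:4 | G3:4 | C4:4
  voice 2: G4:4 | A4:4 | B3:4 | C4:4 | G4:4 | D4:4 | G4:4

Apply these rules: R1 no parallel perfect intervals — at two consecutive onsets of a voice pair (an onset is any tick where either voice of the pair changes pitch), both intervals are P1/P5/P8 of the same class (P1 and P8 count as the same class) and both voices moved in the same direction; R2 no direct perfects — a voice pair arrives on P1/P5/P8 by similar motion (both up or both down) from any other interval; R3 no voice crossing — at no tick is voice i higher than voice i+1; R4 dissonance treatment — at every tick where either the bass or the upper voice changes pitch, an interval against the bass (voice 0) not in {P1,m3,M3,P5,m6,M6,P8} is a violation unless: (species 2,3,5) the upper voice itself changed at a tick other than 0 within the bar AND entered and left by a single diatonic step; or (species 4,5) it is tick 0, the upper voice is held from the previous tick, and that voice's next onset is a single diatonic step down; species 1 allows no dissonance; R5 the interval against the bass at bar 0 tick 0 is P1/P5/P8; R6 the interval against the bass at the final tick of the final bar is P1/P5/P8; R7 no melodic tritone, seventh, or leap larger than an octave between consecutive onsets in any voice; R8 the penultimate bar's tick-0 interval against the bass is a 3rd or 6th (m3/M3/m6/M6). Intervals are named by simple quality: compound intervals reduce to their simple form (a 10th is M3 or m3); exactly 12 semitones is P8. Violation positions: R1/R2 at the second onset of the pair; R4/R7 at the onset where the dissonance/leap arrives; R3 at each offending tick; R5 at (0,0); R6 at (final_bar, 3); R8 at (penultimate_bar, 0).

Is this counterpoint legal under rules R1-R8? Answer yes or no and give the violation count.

No (8 violations)

bar 0: v0=C3 v1=C4 v2=G4 (P5)
bar 1: v0=D3 v1=F3 v2=A4 (P5)
bar 2: v0=C3 v1=A3 v2=B3 (M7)
bar 3: v0=D3 v1=A3 v2=C4 (m7)
bar 4: v0=C3 v1=A3 v2=G4 (P5)
bar 5: v0=B2 v1=G3 v2=D4 (m3)
bar 6: v0=C3 v1=C4 v2=G4 (P5)
  R1 @ bar1.0: C3/G4 P5 -> D3/A4 P5 similar
  R4 @ bar2.0: C3/B3 M7 untreated
  R7 @ bar2.0: A4->B3 leap 10st
  R4 @ bar3.0: D3/C4 m7 untreated
  R2 @ bar5.0: A3/G4 m7 -> G3/D4 P5 similar
  R1 @ bar6.0: G3/D4 P5 -> C4/G4 P5 similar
  R2 @ bar6.0: B2/G3 m6 -> C3/C4 P8 similar
  R2 @ bar6.0: B2/D4 m3 -> C3/G4 P5 similar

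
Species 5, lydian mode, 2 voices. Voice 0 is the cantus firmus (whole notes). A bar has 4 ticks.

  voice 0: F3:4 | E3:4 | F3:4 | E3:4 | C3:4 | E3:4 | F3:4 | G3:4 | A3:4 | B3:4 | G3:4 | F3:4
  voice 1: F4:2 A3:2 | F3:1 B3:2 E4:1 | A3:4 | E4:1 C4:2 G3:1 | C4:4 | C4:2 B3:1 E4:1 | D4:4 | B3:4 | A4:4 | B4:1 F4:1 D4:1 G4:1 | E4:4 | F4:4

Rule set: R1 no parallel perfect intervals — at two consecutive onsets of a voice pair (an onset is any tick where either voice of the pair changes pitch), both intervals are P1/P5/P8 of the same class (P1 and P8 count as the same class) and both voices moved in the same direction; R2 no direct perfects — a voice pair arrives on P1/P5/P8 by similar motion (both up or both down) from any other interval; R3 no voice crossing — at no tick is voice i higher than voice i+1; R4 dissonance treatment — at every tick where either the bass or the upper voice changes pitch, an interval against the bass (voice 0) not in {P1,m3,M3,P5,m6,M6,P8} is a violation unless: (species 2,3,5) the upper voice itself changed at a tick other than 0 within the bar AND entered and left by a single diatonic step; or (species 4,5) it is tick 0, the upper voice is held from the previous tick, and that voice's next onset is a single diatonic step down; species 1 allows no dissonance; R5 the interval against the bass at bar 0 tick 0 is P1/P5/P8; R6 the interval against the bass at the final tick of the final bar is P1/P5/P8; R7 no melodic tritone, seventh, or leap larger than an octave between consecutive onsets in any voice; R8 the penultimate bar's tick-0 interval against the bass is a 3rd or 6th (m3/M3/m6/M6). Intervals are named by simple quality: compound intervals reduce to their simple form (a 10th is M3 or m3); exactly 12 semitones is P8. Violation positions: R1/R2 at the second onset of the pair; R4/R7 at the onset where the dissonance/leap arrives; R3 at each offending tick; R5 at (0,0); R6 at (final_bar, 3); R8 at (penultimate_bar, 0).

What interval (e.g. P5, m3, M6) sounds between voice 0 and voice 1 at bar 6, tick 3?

M6

voice 0=F3 voice 1=D4 -> M6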